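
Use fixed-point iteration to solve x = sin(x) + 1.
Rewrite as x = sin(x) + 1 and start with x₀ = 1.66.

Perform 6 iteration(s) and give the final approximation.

Equation: x = sin(x) + 1
Fixed-point form: x = sin(x) + 1
x₀ = 1.66

x_1 = g(1.660000) = 1.996024
x_2 = g(1.996024) = 1.910945
x_3 = g(1.910945) = 1.942705
x_4 = g(1.942705) = 1.931635
x_5 = g(1.931635) = 1.935601
x_6 = g(1.935601) = 1.934193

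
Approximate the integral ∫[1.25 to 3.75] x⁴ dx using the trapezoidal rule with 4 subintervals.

f(x) = x⁴
a = 1.25, b = 3.75, n = 4
h = (b - a)/n = 0.625000

Trapezoidal rule: (h/2)[f(x₀) + 2f(x₁) + 2f(x₂) + ... + f(xₙ)]

x_0 = 1.2500, f(x_0) = 2.441406, coefficient = 1
x_1 = 1.8750, f(x_1) = 12.359619, coefficient = 2
x_2 = 2.5000, f(x_2) = 39.062500, coefficient = 2
x_3 = 3.1250, f(x_3) = 95.367432, coefficient = 2
x_4 = 3.7500, f(x_4) = 197.753906, coefficient = 1

I ≈ (0.625000/2) × 493.774414 = 154.304504
Exact value: 147.705078
Error: 6.599426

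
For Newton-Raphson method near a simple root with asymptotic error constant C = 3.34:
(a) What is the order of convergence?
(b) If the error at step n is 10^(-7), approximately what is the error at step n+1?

(a) Newton-Raphson has quadratic (order 2) convergence near simple roots.
    This means |e_{n+1}| ≈ C|e_n|².

(b) With |e_n| = 10^(-7) and C = 3.34:
    |e_{n+1}| ≈ 3.34 × (10^(-7))² = 3.34 × 10^(-14)

(a) 2 (quadratic); (b) |e_{n+1}| ≈ 3.340e-14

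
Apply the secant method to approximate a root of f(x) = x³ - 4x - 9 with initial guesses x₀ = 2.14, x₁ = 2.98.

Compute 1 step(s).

f(x) = x³ - 4x - 9
x₀ = 2.14, x₁ = 2.98

Secant formula: x_{n+1} = x_n - f(x_n)(x_n - x_{n-1})/(f(x_n) - f(x_{n-1}))

Iteration 1:
  f(2.140000) = -7.759656
  f(2.980000) = 5.543592
  x_2 = 2.980000 - 5.543592×(2.980000 - 2.140000)/(5.543592 - (-7.759656))
       = 2.629964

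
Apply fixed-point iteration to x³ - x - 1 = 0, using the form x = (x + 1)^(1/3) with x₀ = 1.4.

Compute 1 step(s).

Equation: x³ - x - 1 = 0
Fixed-point form: x = (x + 1)^(1/3)
x₀ = 1.4

x_1 = g(1.400000) = 1.338866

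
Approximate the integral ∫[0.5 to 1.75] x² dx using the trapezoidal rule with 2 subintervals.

f(x) = x²
a = 0.5, b = 1.75, n = 2
h = (b - a)/n = 0.625000

Trapezoidal rule: (h/2)[f(x₀) + 2f(x₁) + 2f(x₂) + ... + f(xₙ)]

x_0 = 0.5000, f(x_0) = 0.250000, coefficient = 1
x_1 = 1.1250, f(x_1) = 1.265625, coefficient = 2
x_2 = 1.7500, f(x_2) = 3.062500, coefficient = 1

I ≈ (0.625000/2) × 5.843750 = 1.826172
Exact value: 1.744792
Error: 0.081380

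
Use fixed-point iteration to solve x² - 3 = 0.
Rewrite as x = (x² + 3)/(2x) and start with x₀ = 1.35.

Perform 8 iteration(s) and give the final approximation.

Equation: x² - 3 = 0
Fixed-point form: x = (x² + 3)/(2x)
x₀ = 1.35

x_1 = g(1.350000) = 1.786111
x_2 = g(1.786111) = 1.732869
x_3 = g(1.732869) = 1.732051
x_4 = g(1.732051) = 1.732051
x_5 = g(1.732051) = 1.732051
x_6 = g(1.732051) = 1.732051
x_7 = g(1.732051) = 1.732051
x_8 = g(1.732051) = 1.732051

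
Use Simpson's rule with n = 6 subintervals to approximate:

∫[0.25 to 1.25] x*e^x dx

f(x) = x*e^x
a = 0.25, b = 1.25, n = 6
h = (b - a)/n = 0.166667

Simpson's rule: (h/3)[f(x₀) + 4f(x₁) + 2f(x₂) + ... + f(xₙ)]

x_0 = 0.2500, f(x_0) = 0.321006, coefficient = 1
x_1 = 0.4167, f(x_1) = 0.632040, coefficient = 4
x_2 = 0.5833, f(x_2) = 1.045334, coefficient = 2
x_3 = 0.7500, f(x_3) = 1.587750, coefficient = 4
x_4 = 0.9167, f(x_4) = 2.292528, coefficient = 2
x_5 = 1.0833, f(x_5) = 3.200721, coefficient = 4
x_6 = 1.2500, f(x_6) = 4.362929, coefficient = 1

I ≈ (0.166667/3) × 33.041705 = 1.835650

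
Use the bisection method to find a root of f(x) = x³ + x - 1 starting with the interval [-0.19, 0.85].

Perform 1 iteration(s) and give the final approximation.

f(x) = x³ + x - 1
Initial interval: [-0.19, 0.85]

Iteration 1:
  c_1 = (-0.190000 + 0.850000)/2 = 0.330000
  f(c_1) = f(0.330000) = -0.634063
  f(a) × f(c) ≥ 0, new interval: [0.330000, 0.850000]

After 1 iteration(s), the approximation is c_1 = 0.330000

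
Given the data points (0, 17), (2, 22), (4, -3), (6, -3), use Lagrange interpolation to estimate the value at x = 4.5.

Lagrange interpolation formula:
P(x) = Σ yᵢ × Lᵢ(x)
where Lᵢ(x) = Π_{j≠i} (x - xⱼ)/(xᵢ - xⱼ)

L_0(4.5) = (4.5 - 2)/(0 - 2) × (4.5 - 4)/(0 - 4) × (4.5 - 6)/(0 - 6) = 0.039062
L_1(4.5) = (4.5 - 0)/(2 - 0) × (4.5 - 4)/(2 - 4) × (4.5 - 6)/(2 - 6) = -0.210938
L_2(4.5) = (4.5 - 0)/(4 - 0) × (4.5 - 2)/(4 - 2) × (4.5 - 6)/(4 - 6) = 1.054688
L_3(4.5) = (4.5 - 0)/(6 - 0) × (4.5 - 2)/(6 - 2) × (4.5 - 4)/(6 - 4) = 0.117188

P(4.5) = 17×L_0(4.5) + 22×L_1(4.5) + (-3)×L_2(4.5) + (-3)×L_3(4.5)
P(4.5) = -7.492188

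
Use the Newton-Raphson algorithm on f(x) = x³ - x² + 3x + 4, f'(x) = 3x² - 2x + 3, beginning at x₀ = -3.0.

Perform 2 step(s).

f(x) = x³ - x² + 3x + 4
f'(x) = 3x² - 2x + 3
x₀ = -3.0

Newton-Raphson formula: x_{n+1} = x_n - f(x_n)/f'(x_n)

Iteration 1:
  f(-3.000000) = -41.000000
  f'(-3.000000) = 36.000000
  x_1 = -3.000000 - (-41.000000)/36.000000 = -1.861111
Iteration 2:
  f(-1.861111) = -11.493463
  f'(-1.861111) = 17.113426
  x_2 = -1.861111 - (-11.493463)/17.113426 = -1.189506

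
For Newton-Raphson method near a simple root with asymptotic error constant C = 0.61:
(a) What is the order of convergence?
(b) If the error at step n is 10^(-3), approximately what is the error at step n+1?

(a) Newton-Raphson has quadratic (order 2) convergence near simple roots.
    This means |e_{n+1}| ≈ C|e_n|².

(b) With |e_n| = 10^(-3) and C = 0.61:
    |e_{n+1}| ≈ 0.61 × (10^(-3))² = 0.61 × 10^(-6)

(a) 2 (quadratic); (b) |e_{n+1}| ≈ 6.100e-07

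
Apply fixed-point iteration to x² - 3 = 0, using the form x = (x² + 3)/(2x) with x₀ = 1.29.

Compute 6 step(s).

Equation: x² - 3 = 0
Fixed-point form: x = (x² + 3)/(2x)
x₀ = 1.29

x_1 = g(1.290000) = 1.807791
x_2 = g(1.807791) = 1.733637
x_3 = g(1.733637) = 1.732052
x_4 = g(1.732052) = 1.732051
x_5 = g(1.732051) = 1.732051
x_6 = g(1.732051) = 1.732051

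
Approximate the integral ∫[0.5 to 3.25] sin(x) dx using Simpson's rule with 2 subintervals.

f(x) = sin(x)
a = 0.5, b = 3.25, n = 2
h = (b - a)/n = 1.375000

Simpson's rule: (h/3)[f(x₀) + 4f(x₁) + 2f(x₂) + ... + f(xₙ)]

x_0 = 0.5000, f(x_0) = 0.479426, coefficient = 1
x_1 = 1.8750, f(x_1) = 0.954086, coefficient = 4
x_2 = 3.2500, f(x_2) = -0.108195, coefficient = 1

I ≈ (1.375000/3) × 4.187574 = 1.919305
Exact value: 1.871712
Error: 0.047592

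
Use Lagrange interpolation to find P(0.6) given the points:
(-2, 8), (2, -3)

Lagrange interpolation formula:
P(x) = Σ yᵢ × Lᵢ(x)
where Lᵢ(x) = Π_{j≠i} (x - xⱼ)/(xᵢ - xⱼ)

L_0(0.6) = (0.6 - 2)/(-2 - 2) = 0.350000
L_1(0.6) = (0.6 - (-2))/(2 - (-2)) = 0.650000

P(0.6) = 8×L_0(0.6) + (-3)×L_1(0.6)
P(0.6) = 0.850000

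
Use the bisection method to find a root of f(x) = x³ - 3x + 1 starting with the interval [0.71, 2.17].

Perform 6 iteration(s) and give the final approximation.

f(x) = x³ - 3x + 1
Initial interval: [0.71, 2.17]

Iteration 1:
  c_1 = (0.710000 + 2.170000)/2 = 1.440000
  f(c_1) = f(1.440000) = -0.334016
  f(a) × f(c) ≥ 0, new interval: [1.440000, 2.170000]
Iteration 2:
  c_2 = (1.440000 + 2.170000)/2 = 1.805000
  f(c_2) = f(1.805000) = 1.465735
  f(a) × f(c) < 0, new interval: [1.440000, 1.805000]
Iteration 3:
  c_3 = (1.440000 + 1.805000)/2 = 1.622500
  f(c_3) = f(1.622500) = 0.403741
  f(a) × f(c) < 0, new interval: [1.440000, 1.622500]
Iteration 4:
  c_4 = (1.440000 + 1.622500)/2 = 1.531250
  f(c_4) = f(1.531250) = -0.003387
  f(a) × f(c) ≥ 0, new interval: [1.531250, 1.622500]
Iteration 5:
  c_5 = (1.531250 + 1.622500)/2 = 1.576875
  f(c_5) = f(1.576875) = 0.190330
  f(a) × f(c) < 0, new interval: [1.531250, 1.576875]
Iteration 6:
  c_6 = (1.531250 + 1.576875)/2 = 1.554063
  f(c_6) = f(1.554063) = 0.091045
  f(a) × f(c) < 0, new interval: [1.531250, 1.554063]

After 6 iteration(s), the approximation is c_6 = 1.554063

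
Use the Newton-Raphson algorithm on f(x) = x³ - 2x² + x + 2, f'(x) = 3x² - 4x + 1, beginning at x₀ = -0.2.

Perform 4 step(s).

f(x) = x³ - 2x² + x + 2
f'(x) = 3x² - 4x + 1
x₀ = -0.2

Newton-Raphson formula: x_{n+1} = x_n - f(x_n)/f'(x_n)

Iteration 1:
  f(-0.200000) = 1.712000
  f'(-0.200000) = 1.920000
  x_1 = -0.200000 - 1.712000/1.920000 = -1.091667
Iteration 2:
  f(-1.091667) = -2.776117
  f'(-1.091667) = 8.941875
  x_2 = -1.091667 - (-2.776117)/8.941875 = -0.781204
Iteration 3:
  f(-0.781204) = -0.478517
  f'(-0.781204) = 5.955656
  x_3 = -0.781204 - (-0.478517)/5.955656 = -0.700857
Iteration 4:
  f(-0.700857) = -0.027522
  f'(-0.700857) = 5.277033
  x_4 = -0.700857 - (-0.027522)/5.277033 = -0.695642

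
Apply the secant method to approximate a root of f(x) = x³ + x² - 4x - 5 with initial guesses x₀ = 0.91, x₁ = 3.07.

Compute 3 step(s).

f(x) = x³ + x² - 4x - 5
x₀ = 0.91, x₁ = 3.07

Secant formula: x_{n+1} = x_n - f(x_n)(x_n - x_{n-1})/(f(x_n) - f(x_{n-1}))

Iteration 1:
  f(0.910000) = -7.058329
  f(3.070000) = 21.079343
  x_2 = 3.070000 - 21.079343×(3.070000 - 0.910000)/(21.079343 - (-7.058329))
       = 1.451836
Iteration 2:
  f(3.070000) = 21.079343
  f(1.451836) = -5.639298
  x_3 = 1.451836 - (-5.639298)×(1.451836 - 3.070000)/(-5.639298 - 21.079343)
       = 1.793369
Iteration 3:
  f(1.451836) = -5.639298
  f(1.793369) = -3.189519
  x_4 = 1.793369 - (-3.189519)×(1.793369 - 1.451836)/(-3.189519 - (-5.639298))
       = 2.238033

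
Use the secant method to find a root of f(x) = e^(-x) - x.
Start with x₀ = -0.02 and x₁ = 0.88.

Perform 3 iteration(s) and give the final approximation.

f(x) = e^(-x) - x
x₀ = -0.02, x₁ = 0.88

Secant formula: x_{n+1} = x_n - f(x_n)(x_n - x_{n-1})/(f(x_n) - f(x_{n-1}))

Iteration 1:
  f(-0.020000) = 1.040201
  f(0.880000) = -0.465217
  x_2 = 0.880000 - (-0.465217)×(0.880000 - (-0.020000))/(-0.465217 - 1.040201)
       = 0.601874
Iteration 2:
  f(0.880000) = -0.465217
  f(0.601874) = -0.054091
  x_3 = 0.601874 - (-0.054091)×(0.601874 - 0.880000)/(-0.054091 - (-0.465217))
       = 0.565282
Iteration 3:
  f(0.601874) = -0.054091
  f(0.565282) = 0.002917
  x_4 = 0.565282 - 0.002917×(0.565282 - 0.601874)/(0.002917 - (-0.054091))
       = 0.567155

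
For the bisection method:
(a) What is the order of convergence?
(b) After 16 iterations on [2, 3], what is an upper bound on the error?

(a) Bisection has linear (order 1) convergence; the error is halved each step.

(b) Error bound = (b-a)/2^n = (3 - 2)/2^{16}
    = 1/2^{16}

(a) 1 (linear); (b) error ≤ 1.53e-05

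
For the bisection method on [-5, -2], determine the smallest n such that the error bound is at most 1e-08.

We need (b-a)/2^n ≤ 1e-08
(-2 - (-5))/2^n ≤ 1e-08
3/2^n ≤ 1e-08
2^n ≥ 300000000
n ≥ log₂(300000000) = 28.16
n ≥ 29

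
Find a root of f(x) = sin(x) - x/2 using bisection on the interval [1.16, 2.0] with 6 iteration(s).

f(x) = sin(x) - x/2
Initial interval: [1.16, 2.0]

Iteration 1:
  c_1 = (1.160000 + 2.000000)/2 = 1.580000
  f(c_1) = f(1.580000) = 0.209958
  f(a) × f(c) ≥ 0, new interval: [1.580000, 2.000000]
Iteration 2:
  c_2 = (1.580000 + 2.000000)/2 = 1.790000
  f(c_2) = f(1.790000) = 0.081071
  f(a) × f(c) ≥ 0, new interval: [1.790000, 2.000000]
Iteration 3:
  c_3 = (1.790000 + 2.000000)/2 = 1.895000
  f(c_3) = f(1.895000) = 0.000405
  f(a) × f(c) ≥ 0, new interval: [1.895000, 2.000000]
Iteration 4:
  c_4 = (1.895000 + 2.000000)/2 = 1.947500
  f(c_4) = f(1.947500) = -0.043868
  f(a) × f(c) < 0, new interval: [1.895000, 1.947500]
Iteration 5:
  c_5 = (1.895000 + 1.947500)/2 = 1.921250
  f(c_5) = f(1.921250) = -0.021408
  f(a) × f(c) < 0, new interval: [1.895000, 1.921250]
Iteration 6:
  c_6 = (1.895000 + 1.921250)/2 = 1.908125
  f(c_6) = f(1.908125) = -0.010420
  f(a) × f(c) < 0, new interval: [1.895000, 1.908125]

After 6 iteration(s), the approximation is c_6 = 1.908125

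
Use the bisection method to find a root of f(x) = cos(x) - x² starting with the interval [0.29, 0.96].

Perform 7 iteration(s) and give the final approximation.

f(x) = cos(x) - x²
Initial interval: [0.29, 0.96]

Iteration 1:
  c_1 = (0.290000 + 0.960000)/2 = 0.625000
  f(c_1) = f(0.625000) = 0.420338
  f(a) × f(c) ≥ 0, new interval: [0.625000, 0.960000]
Iteration 2:
  c_2 = (0.625000 + 0.960000)/2 = 0.792500
  f(c_2) = f(0.792500) = 0.074011
  f(a) × f(c) ≥ 0, new interval: [0.792500, 0.960000]
Iteration 3:
  c_3 = (0.792500 + 0.960000)/2 = 0.876250
  f(c_3) = f(0.876250) = -0.127777
  f(a) × f(c) < 0, new interval: [0.792500, 0.876250]
Iteration 4:
  c_4 = (0.792500 + 0.876250)/2 = 0.834375
  f(c_4) = f(0.834375) = -0.024541
  f(a) × f(c) < 0, new interval: [0.792500, 0.834375]
Iteration 5:
  c_5 = (0.792500 + 0.834375)/2 = 0.813438
  f(c_5) = f(0.813438) = 0.025324
  f(a) × f(c) ≥ 0, new interval: [0.813438, 0.834375]
Iteration 6:
  c_6 = (0.813438 + 0.834375)/2 = 0.823906
  f(c_6) = f(0.823906) = 0.000538
  f(a) × f(c) ≥ 0, new interval: [0.823906, 0.834375]
Iteration 7:
  c_7 = (0.823906 + 0.834375)/2 = 0.829141
  f(c_7) = f(0.829141) = -0.011965
  f(a) × f(c) < 0, new interval: [0.823906, 0.829141]

After 7 iteration(s), the approximation is c_7 = 0.829141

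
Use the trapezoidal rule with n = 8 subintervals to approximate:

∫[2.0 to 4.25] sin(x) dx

f(x) = sin(x)
a = 2.0, b = 4.25, n = 8
h = (b - a)/n = 0.281250

Trapezoidal rule: (h/2)[f(x₀) + 2f(x₁) + 2f(x₂) + ... + f(xₙ)]

x_0 = 2.0000, f(x_0) = 0.909297, coefficient = 1
x_1 = 2.2812, f(x_1) = 0.758066, coefficient = 2
x_2 = 2.5625, f(x_2) = 0.547265, coefficient = 2
x_3 = 2.8438, f(x_3) = 0.293459, coefficient = 2
x_4 = 3.1250, f(x_4) = 0.016592, coefficient = 2
x_5 = 3.4062, f(x_5) = -0.261579, coefficient = 2
x_6 = 3.6875, f(x_6) = -0.519194, coefficient = 2
x_7 = 3.9688, f(x_7) = -0.736010, coefficient = 2
x_8 = 4.2500, f(x_8) = -0.894989, coefficient = 1

I ≈ (0.281250/2) × 0.211506 = 0.029743
Exact value: 0.029941
Error: 0.000198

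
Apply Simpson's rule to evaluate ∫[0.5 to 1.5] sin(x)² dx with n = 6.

f(x) = sin(x)²
a = 0.5, b = 1.5, n = 6
h = (b - a)/n = 0.166667

Simpson's rule: (h/3)[f(x₀) + 4f(x₁) + 2f(x₂) + ... + f(xₙ)]

x_0 = 0.5000, f(x_0) = 0.229849, coefficient = 1
x_1 = 0.6667, f(x_1) = 0.382381, coefficient = 4
x_2 = 0.8333, f(x_2) = 0.547862, coefficient = 2
x_3 = 1.0000, f(x_3) = 0.708073, coefficient = 4
x_4 = 1.1667, f(x_4) = 0.845379, coefficient = 2
x_5 = 1.3333, f(x_5) = 0.944663, coefficient = 4
x_6 = 1.5000, f(x_6) = 0.994996, coefficient = 1

I ≈ (0.166667/3) × 12.151798 = 0.675100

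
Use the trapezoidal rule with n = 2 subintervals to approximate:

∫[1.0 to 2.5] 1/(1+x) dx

f(x) = 1/(1+x)
a = 1.0, b = 2.5, n = 2
h = (b - a)/n = 0.750000

Trapezoidal rule: (h/2)[f(x₀) + 2f(x₁) + 2f(x₂) + ... + f(xₙ)]

x_0 = 1.0000, f(x_0) = 0.500000, coefficient = 1
x_1 = 1.7500, f(x_1) = 0.363636, coefficient = 2
x_2 = 2.5000, f(x_2) = 0.285714, coefficient = 1

I ≈ (0.750000/2) × 1.512987 = 0.567370
Exact value: 0.559616
Error: 0.007754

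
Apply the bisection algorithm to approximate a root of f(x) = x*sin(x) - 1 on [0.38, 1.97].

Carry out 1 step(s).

f(x) = x*sin(x) - 1
Initial interval: [0.38, 1.97]

Iteration 1:
  c_1 = (0.380000 + 1.970000)/2 = 1.175000
  f(c_1) = f(1.175000) = 0.084161
  f(a) × f(c) < 0, new interval: [0.380000, 1.175000]

After 1 iteration(s), the approximation is c_1 = 1.175000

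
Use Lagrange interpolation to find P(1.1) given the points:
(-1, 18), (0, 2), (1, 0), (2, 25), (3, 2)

Lagrange interpolation formula:
P(x) = Σ yᵢ × Lᵢ(x)
where Lᵢ(x) = Π_{j≠i} (x - xⱼ)/(xᵢ - xⱼ)

L_0(1.1) = (1.1 - 0)/(-1 - 0) × (1.1 - 1)/(-1 - 1) × (1.1 - 2)/(-1 - 2) × (1.1 - 3)/(-1 - 3) = 0.007838
L_1(1.1) = (1.1 - (-1))/(0 - (-1)) × (1.1 - 1)/(0 - 1) × (1.1 - 2)/(0 - 2) × (1.1 - 3)/(0 - 3) = -0.059850
L_2(1.1) = (1.1 - (-1))/(1 - (-1)) × (1.1 - 0)/(1 - 0) × (1.1 - 2)/(1 - 2) × (1.1 - 3)/(1 - 3) = 0.987525
L_3(1.1) = (1.1 - (-1))/(2 - (-1)) × (1.1 - 0)/(2 - 0) × (1.1 - 1)/(2 - 1) × (1.1 - 3)/(2 - 3) = 0.073150
L_4(1.1) = (1.1 - (-1))/(3 - (-1)) × (1.1 - 0)/(3 - 0) × (1.1 - 1)/(3 - 1) × (1.1 - 2)/(3 - 2) = -0.008663

P(1.1) = 18×L_0(1.1) + 2×L_1(1.1) + 0×L_2(1.1) + 25×L_3(1.1) + 2×L_4(1.1)
P(1.1) = 1.832800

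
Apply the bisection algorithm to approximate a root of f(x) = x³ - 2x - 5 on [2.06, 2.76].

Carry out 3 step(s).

f(x) = x³ - 2x - 5
Initial interval: [2.06, 2.76]

Iteration 1:
  c_1 = (2.060000 + 2.760000)/2 = 2.410000
  f(c_1) = f(2.410000) = 4.177521
  f(a) × f(c) < 0, new interval: [2.060000, 2.410000]
Iteration 2:
  c_2 = (2.060000 + 2.410000)/2 = 2.235000
  f(c_2) = f(2.235000) = 1.694328
  f(a) × f(c) < 0, new interval: [2.060000, 2.235000]
Iteration 3:
  c_3 = (2.060000 + 2.235000)/2 = 2.147500
  f(c_3) = f(2.147500) = 0.608747
  f(a) × f(c) < 0, new interval: [2.060000, 2.147500]

After 3 iteration(s), the approximation is c_3 = 2.147500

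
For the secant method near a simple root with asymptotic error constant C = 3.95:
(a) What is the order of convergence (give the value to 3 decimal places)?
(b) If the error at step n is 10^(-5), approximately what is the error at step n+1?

(a) Secant method has superlinear convergence with order φ = (1+√5)/2 ≈ 1.618.
    This means |e_{n+1}| ≈ C|e_n|^1.618.

(b) With |e_n| = 10^(-5) and C = 3.95:
    |e_{n+1}| ≈ 3.95 × (10^(-5))^1.618 = 3.95 × 10^(-8.09)

(a) ≈ 1.618 (golden ratio); (b) |e_{n+1}| ≈ 3.209e-08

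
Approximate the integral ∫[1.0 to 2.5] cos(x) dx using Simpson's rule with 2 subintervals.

f(x) = cos(x)
a = 1.0, b = 2.5, n = 2
h = (b - a)/n = 0.750000

Simpson's rule: (h/3)[f(x₀) + 4f(x₁) + 2f(x₂) + ... + f(xₙ)]

x_0 = 1.0000, f(x_0) = 0.540302, coefficient = 1
x_1 = 1.7500, f(x_1) = -0.178246, coefficient = 4
x_2 = 2.5000, f(x_2) = -0.801144, coefficient = 1

I ≈ (0.750000/3) × -0.973826 = -0.243456
Exact value: -0.242999
Error: 0.000458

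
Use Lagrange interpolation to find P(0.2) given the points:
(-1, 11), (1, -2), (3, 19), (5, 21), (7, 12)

Lagrange interpolation formula:
P(x) = Σ yᵢ × Lᵢ(x)
where Lᵢ(x) = Π_{j≠i} (x - xⱼ)/(xᵢ - xⱼ)

L_0(0.2) = (0.2 - 1)/(-1 - 1) × (0.2 - 3)/(-1 - 3) × (0.2 - 5)/(-1 - 5) × (0.2 - 7)/(-1 - 7) = 0.190400
L_1(0.2) = (0.2 - (-1))/(1 - (-1)) × (0.2 - 3)/(1 - 3) × (0.2 - 5)/(1 - 5) × (0.2 - 7)/(1 - 7) = 1.142400
L_2(0.2) = (0.2 - (-1))/(3 - (-1)) × (0.2 - 1)/(3 - 1) × (0.2 - 5)/(3 - 5) × (0.2 - 7)/(3 - 7) = -0.489600
L_3(0.2) = (0.2 - (-1))/(5 - (-1)) × (0.2 - 1)/(5 - 1) × (0.2 - 3)/(5 - 3) × (0.2 - 7)/(5 - 7) = 0.190400
L_4(0.2) = (0.2 - (-1))/(7 - (-1)) × (0.2 - 1)/(7 - 1) × (0.2 - 3)/(7 - 3) × (0.2 - 5)/(7 - 5) = -0.033600

P(0.2) = 11×L_0(0.2) + (-2)×L_1(0.2) + 19×L_2(0.2) + 21×L_3(0.2) + 12×L_4(0.2)
P(0.2) = -5.897600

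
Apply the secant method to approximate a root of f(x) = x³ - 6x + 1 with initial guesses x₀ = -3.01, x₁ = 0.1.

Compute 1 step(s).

f(x) = x³ - 6x + 1
x₀ = -3.01, x₁ = 0.1

Secant formula: x_{n+1} = x_n - f(x_n)(x_n - x_{n-1})/(f(x_n) - f(x_{n-1}))

Iteration 1:
  f(-3.010000) = -8.210901
  f(0.100000) = 0.401000
  x_2 = 0.100000 - 0.401000×(0.100000 - (-3.010000))/(0.401000 - (-8.210901))
       = -0.044812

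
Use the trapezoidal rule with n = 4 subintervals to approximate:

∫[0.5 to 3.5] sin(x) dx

f(x) = sin(x)
a = 0.5, b = 3.5, n = 4
h = (b - a)/n = 0.750000

Trapezoidal rule: (h/2)[f(x₀) + 2f(x₁) + 2f(x₂) + ... + f(xₙ)]

x_0 = 0.5000, f(x_0) = 0.479426, coefficient = 1
x_1 = 1.2500, f(x_1) = 0.948985, coefficient = 2
x_2 = 2.0000, f(x_2) = 0.909297, coefficient = 2
x_3 = 2.7500, f(x_3) = 0.381661, coefficient = 2
x_4 = 3.5000, f(x_4) = -0.350783, coefficient = 1

I ≈ (0.750000/2) × 4.608528 = 1.728198
Exact value: 1.814039
Error: 0.085841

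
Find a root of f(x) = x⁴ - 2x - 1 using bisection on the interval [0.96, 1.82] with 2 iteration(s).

f(x) = x⁴ - 2x - 1
Initial interval: [0.96, 1.82]

Iteration 1:
  c_1 = (0.960000 + 1.820000)/2 = 1.390000
  f(c_1) = f(1.390000) = -0.046990
  f(a) × f(c) ≥ 0, new interval: [1.390000, 1.820000]
Iteration 2:
  c_2 = (1.390000 + 1.820000)/2 = 1.605000
  f(c_2) = f(1.605000) = 2.425905
  f(a) × f(c) < 0, new interval: [1.390000, 1.605000]

After 2 iteration(s), the approximation is c_2 = 1.605000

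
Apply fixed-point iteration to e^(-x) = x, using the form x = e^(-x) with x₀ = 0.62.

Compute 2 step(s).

Equation: e^(-x) = x
Fixed-point form: x = e^(-x)
x₀ = 0.62

x_1 = g(0.620000) = 0.537944
x_2 = g(0.537944) = 0.583947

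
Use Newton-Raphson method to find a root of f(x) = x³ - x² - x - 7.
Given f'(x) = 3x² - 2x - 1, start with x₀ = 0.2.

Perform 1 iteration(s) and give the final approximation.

f(x) = x³ - x² - x - 7
f'(x) = 3x² - 2x - 1
x₀ = 0.2

Newton-Raphson formula: x_{n+1} = x_n - f(x_n)/f'(x_n)

Iteration 1:
  f(0.200000) = -7.232000
  f'(0.200000) = -1.280000
  x_1 = 0.200000 - (-7.232000)/(-1.280000) = -5.450000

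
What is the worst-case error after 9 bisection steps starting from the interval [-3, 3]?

Bisection error bound: |error| ≤ (b-a)/2^n
|error| ≤ (3 - (-3))/2^9 = 6/2^9
|error| ≤ 0.0117187500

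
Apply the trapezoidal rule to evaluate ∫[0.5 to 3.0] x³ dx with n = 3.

f(x) = x³
a = 0.5, b = 3.0, n = 3
h = (b - a)/n = 0.833333

Trapezoidal rule: (h/2)[f(x₀) + 2f(x₁) + 2f(x₂) + ... + f(xₙ)]

x_0 = 0.5000, f(x_0) = 0.125000, coefficient = 1
x_1 = 1.3333, f(x_1) = 2.370370, coefficient = 2
x_2 = 2.1667, f(x_2) = 10.171296, coefficient = 2
x_3 = 3.0000, f(x_3) = 27.000000, coefficient = 1

I ≈ (0.833333/2) × 52.208333 = 21.753472
Exact value: 20.234375
Error: 1.519097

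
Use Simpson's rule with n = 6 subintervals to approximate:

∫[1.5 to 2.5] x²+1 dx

f(x) = x²+1
a = 1.5, b = 2.5, n = 6
h = (b - a)/n = 0.166667

Simpson's rule: (h/3)[f(x₀) + 4f(x₁) + 2f(x₂) + ... + f(xₙ)]

x_0 = 1.5000, f(x_0) = 3.250000, coefficient = 1
x_1 = 1.6667, f(x_1) = 3.777778, coefficient = 4
x_2 = 1.8333, f(x_2) = 4.361111, coefficient = 2
x_3 = 2.0000, f(x_3) = 5.000000, coefficient = 4
x_4 = 2.1667, f(x_4) = 5.694444, coefficient = 2
x_5 = 2.3333, f(x_5) = 6.444444, coefficient = 4
x_6 = 2.5000, f(x_6) = 7.250000, coefficient = 1

I ≈ (0.166667/3) × 91.500000 = 5.083333
Exact value: 5.083333
Error: 0.000000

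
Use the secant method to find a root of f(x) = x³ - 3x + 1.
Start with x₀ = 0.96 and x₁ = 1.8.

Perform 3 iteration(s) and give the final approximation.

f(x) = x³ - 3x + 1
x₀ = 0.96, x₁ = 1.8

Secant formula: x_{n+1} = x_n - f(x_n)(x_n - x_{n-1})/(f(x_n) - f(x_{n-1}))

Iteration 1:
  f(0.960000) = -0.995264
  f(1.800000) = 1.432000
  x_2 = 1.800000 - 1.432000×(1.800000 - 0.960000)/(1.432000 - (-0.995264))
       = 1.304430
Iteration 2:
  f(1.800000) = 1.432000
  f(1.304430) = -0.693754
  x_3 = 1.304430 - (-0.693754)×(1.304430 - 1.800000)/(-0.693754 - 1.432000)
       = 1.466162
Iteration 3:
  f(1.304430) = -0.693754
  f(1.466162) = -0.246777
  x_4 = 1.466162 - (-0.246777)×(1.466162 - 1.304430)/(-0.246777 - (-0.693754))
       = 1.555456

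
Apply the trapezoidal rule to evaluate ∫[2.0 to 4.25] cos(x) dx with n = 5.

f(x) = cos(x)
a = 2.0, b = 4.25, n = 5
h = (b - a)/n = 0.450000

Trapezoidal rule: (h/2)[f(x₀) + 2f(x₁) + 2f(x₂) + ... + f(xₙ)]

x_0 = 2.0000, f(x_0) = -0.416147, coefficient = 1
x_1 = 2.4500, f(x_1) = -0.770231, coefficient = 2
x_2 = 2.9000, f(x_2) = -0.970958, coefficient = 2
x_3 = 3.3500, f(x_3) = -0.978362, coefficient = 2
x_4 = 3.8000, f(x_4) = -0.790968, coefficient = 2
x_5 = 4.2500, f(x_5) = -0.446087, coefficient = 1

I ≈ (0.450000/2) × -7.883272 = -1.773736
Exact value: -1.804287
Error: 0.030551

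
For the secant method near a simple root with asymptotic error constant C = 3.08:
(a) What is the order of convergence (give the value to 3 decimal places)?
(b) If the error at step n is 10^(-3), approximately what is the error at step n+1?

(a) Secant method has superlinear convergence with order φ = (1+√5)/2 ≈ 1.618.
    This means |e_{n+1}| ≈ C|e_n|^1.618.

(b) With |e_n| = 10^(-3) and C = 3.08:
    |e_{n+1}| ≈ 3.08 × (10^(-3))^1.618 = 3.08 × 10^(-4.85)

(a) ≈ 1.618 (golden ratio); (b) |e_{n+1}| ≈ 4.310e-05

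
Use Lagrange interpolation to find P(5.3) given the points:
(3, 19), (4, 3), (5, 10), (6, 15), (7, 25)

Lagrange interpolation formula:
P(x) = Σ yᵢ × Lᵢ(x)
where Lᵢ(x) = Π_{j≠i} (x - xⱼ)/(xᵢ - xⱼ)

L_0(5.3) = (5.3 - 4)/(3 - 4) × (5.3 - 5)/(3 - 5) × (5.3 - 6)/(3 - 6) × (5.3 - 7)/(3 - 7) = 0.019337
L_1(5.3) = (5.3 - 3)/(4 - 3) × (5.3 - 5)/(4 - 5) × (5.3 - 6)/(4 - 6) × (5.3 - 7)/(4 - 7) = -0.136850
L_2(5.3) = (5.3 - 3)/(5 - 3) × (5.3 - 4)/(5 - 4) × (5.3 - 6)/(5 - 6) × (5.3 - 7)/(5 - 7) = 0.889525
L_3(5.3) = (5.3 - 3)/(6 - 3) × (5.3 - 4)/(6 - 4) × (5.3 - 5)/(6 - 5) × (5.3 - 7)/(6 - 7) = 0.254150
L_4(5.3) = (5.3 - 3)/(7 - 3) × (5.3 - 4)/(7 - 4) × (5.3 - 5)/(7 - 5) × (5.3 - 6)/(7 - 6) = -0.026162

P(5.3) = 19×L_0(5.3) + 3×L_1(5.3) + 10×L_2(5.3) + 15×L_3(5.3) + 25×L_4(5.3)
P(5.3) = 12.010300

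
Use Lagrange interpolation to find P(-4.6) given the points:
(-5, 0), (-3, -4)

Lagrange interpolation formula:
P(x) = Σ yᵢ × Lᵢ(x)
where Lᵢ(x) = Π_{j≠i} (x - xⱼ)/(xᵢ - xⱼ)

L_0(-4.6) = (-4.6 - (-3))/(-5 - (-3)) = 0.800000
L_1(-4.6) = (-4.6 - (-5))/(-3 - (-5)) = 0.200000

P(-4.6) = 0×L_0(-4.6) + (-4)×L_1(-4.6)
P(-4.6) = -0.800000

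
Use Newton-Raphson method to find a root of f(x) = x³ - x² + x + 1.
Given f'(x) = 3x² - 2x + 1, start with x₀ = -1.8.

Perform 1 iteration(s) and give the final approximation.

f(x) = x³ - x² + x + 1
f'(x) = 3x² - 2x + 1
x₀ = -1.8

Newton-Raphson formula: x_{n+1} = x_n - f(x_n)/f'(x_n)

Iteration 1:
  f(-1.800000) = -9.872000
  f'(-1.800000) = 14.320000
  x_1 = -1.800000 - (-9.872000)/14.320000 = -1.110615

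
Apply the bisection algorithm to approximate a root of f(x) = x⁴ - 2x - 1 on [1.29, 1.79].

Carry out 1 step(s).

f(x) = x⁴ - 2x - 1
Initial interval: [1.29, 1.79]

Iteration 1:
  c_1 = (1.290000 + 1.790000)/2 = 1.540000
  f(c_1) = f(1.540000) = 1.544487
  f(a) × f(c) < 0, new interval: [1.290000, 1.540000]

After 1 iteration(s), the approximation is c_1 = 1.540000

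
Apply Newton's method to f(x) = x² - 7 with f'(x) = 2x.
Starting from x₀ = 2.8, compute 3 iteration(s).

f(x) = x² - 7
f'(x) = 2x
x₀ = 2.8

Newton-Raphson formula: x_{n+1} = x_n - f(x_n)/f'(x_n)

Iteration 1:
  f(2.800000) = 0.840000
  f'(2.800000) = 5.600000
  x_1 = 2.800000 - 0.840000/5.600000 = 2.650000
Iteration 2:
  f(2.650000) = 0.022500
  f'(2.650000) = 5.300000
  x_2 = 2.650000 - 0.022500/5.300000 = 2.645755
Iteration 3:
  f(2.645755) = 0.000018
  f'(2.645755) = 5.291509
  x_3 = 2.645755 - 0.000018/5.291509 = 2.645751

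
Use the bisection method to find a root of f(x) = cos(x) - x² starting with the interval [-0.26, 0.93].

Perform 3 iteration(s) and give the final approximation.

f(x) = cos(x) - x²
Initial interval: [-0.26, 0.93]

Iteration 1:
  c_1 = (-0.260000 + 0.930000)/2 = 0.335000
  f(c_1) = f(0.335000) = 0.832185
  f(a) × f(c) ≥ 0, new interval: [0.335000, 0.930000]
Iteration 2:
  c_2 = (0.335000 + 0.930000)/2 = 0.632500
  f(c_2) = f(0.632500) = 0.406496
  f(a) × f(c) ≥ 0, new interval: [0.632500, 0.930000]
Iteration 3:
  c_3 = (0.632500 + 0.930000)/2 = 0.781250
  f(c_3) = f(0.781250) = 0.099682
  f(a) × f(c) ≥ 0, new interval: [0.781250, 0.930000]

After 3 iteration(s), the approximation is c_3 = 0.781250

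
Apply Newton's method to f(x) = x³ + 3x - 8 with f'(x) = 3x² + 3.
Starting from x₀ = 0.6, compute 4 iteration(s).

f(x) = x³ + 3x - 8
f'(x) = 3x² + 3
x₀ = 0.6

Newton-Raphson formula: x_{n+1} = x_n - f(x_n)/f'(x_n)

Iteration 1:
  f(0.600000) = -5.984000
  f'(0.600000) = 4.080000
  x_1 = 0.600000 - (-5.984000)/4.080000 = 2.066667
Iteration 2:
  f(2.066667) = 7.026963
  f'(2.066667) = 15.813333
  x_2 = 2.066667 - 7.026963/15.813333 = 1.622297
Iteration 3:
  f(1.622297) = 1.136531
  f'(1.622297) = 10.895544
  x_3 = 1.622297 - 1.136531/10.895544 = 1.517986
Iteration 4:
  f(1.517986) = 0.051821
  f'(1.517986) = 9.912841
  x_4 = 1.517986 - 0.051821/9.912841 = 1.512758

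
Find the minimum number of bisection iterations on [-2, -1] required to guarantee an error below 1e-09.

We need (b-a)/2^n ≤ 1e-09
(-1 - (-2))/2^n ≤ 1e-09
1/2^n ≤ 1e-09
2^n ≥ 1000000000
n ≥ log₂(1000000000) = 29.90
n ≥ 30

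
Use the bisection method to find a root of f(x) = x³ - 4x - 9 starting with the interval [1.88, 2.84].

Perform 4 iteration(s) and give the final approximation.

f(x) = x³ - 4x - 9
Initial interval: [1.88, 2.84]

Iteration 1:
  c_1 = (1.880000 + 2.840000)/2 = 2.360000
  f(c_1) = f(2.360000) = -5.295744
  f(a) × f(c) ≥ 0, new interval: [2.360000, 2.840000]
Iteration 2:
  c_2 = (2.360000 + 2.840000)/2 = 2.600000
  f(c_2) = f(2.600000) = -1.824000
  f(a) × f(c) ≥ 0, new interval: [2.600000, 2.840000]
Iteration 3:
  c_3 = (2.600000 + 2.840000)/2 = 2.720000
  f(c_3) = f(2.720000) = 0.243648
  f(a) × f(c) < 0, new interval: [2.600000, 2.720000]
Iteration 4:
  c_4 = (2.600000 + 2.720000)/2 = 2.660000
  f(c_4) = f(2.660000) = -0.818904
  f(a) × f(c) ≥ 0, new interval: [2.660000, 2.720000]

After 4 iteration(s), the approximation is c_4 = 2.660000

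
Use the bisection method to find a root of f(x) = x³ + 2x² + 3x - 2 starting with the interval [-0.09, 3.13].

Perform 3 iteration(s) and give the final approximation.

f(x) = x³ + 2x² + 3x - 2
Initial interval: [-0.09, 3.13]

Iteration 1:
  c_1 = (-0.090000 + 3.130000)/2 = 1.520000
  f(c_1) = f(1.520000) = 10.692608
  f(a) × f(c) < 0, new interval: [-0.090000, 1.520000]
Iteration 2:
  c_2 = (-0.090000 + 1.520000)/2 = 0.715000
  f(c_2) = f(0.715000) = 1.532976
  f(a) × f(c) < 0, new interval: [-0.090000, 0.715000]
Iteration 3:
  c_3 = (-0.090000 + 0.715000)/2 = 0.312500
  f(c_3) = f(0.312500) = -0.836670
  f(a) × f(c) ≥ 0, new interval: [0.312500, 0.715000]

After 3 iteration(s), the approximation is c_3 = 0.312500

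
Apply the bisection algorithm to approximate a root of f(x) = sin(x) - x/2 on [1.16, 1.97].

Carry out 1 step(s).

f(x) = sin(x) - x/2
Initial interval: [1.16, 1.97]

Iteration 1:
  c_1 = (1.160000 + 1.970000)/2 = 1.565000
  f(c_1) = f(1.565000) = 0.217483
  f(a) × f(c) ≥ 0, new interval: [1.565000, 1.970000]

After 1 iteration(s), the approximation is c_1 = 1.565000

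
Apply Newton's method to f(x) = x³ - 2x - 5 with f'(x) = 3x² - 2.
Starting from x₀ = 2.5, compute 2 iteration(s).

f(x) = x³ - 2x - 5
f'(x) = 3x² - 2
x₀ = 2.5

Newton-Raphson formula: x_{n+1} = x_n - f(x_n)/f'(x_n)

Iteration 1:
  f(2.500000) = 5.625000
  f'(2.500000) = 16.750000
  x_1 = 2.500000 - 5.625000/16.750000 = 2.164179
Iteration 2:
  f(2.164179) = 0.807945
  f'(2.164179) = 12.051014
  x_2 = 2.164179 - 0.807945/12.051014 = 2.097135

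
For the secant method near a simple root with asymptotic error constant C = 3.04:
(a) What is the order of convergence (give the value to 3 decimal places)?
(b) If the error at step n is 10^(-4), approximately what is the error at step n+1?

(a) Secant method has superlinear convergence with order φ = (1+√5)/2 ≈ 1.618.
    This means |e_{n+1}| ≈ C|e_n|^1.618.

(b) With |e_n| = 10^(-4) and C = 3.04:
    |e_{n+1}| ≈ 3.04 × (10^(-4))^1.618 = 3.04 × 10^(-6.47)

(a) ≈ 1.618 (golden ratio); (b) |e_{n+1}| ≈ 1.025e-06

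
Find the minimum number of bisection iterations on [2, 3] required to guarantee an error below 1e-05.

We need (b-a)/2^n ≤ 1e-05
(3 - 2)/2^n ≤ 1e-05
1/2^n ≤ 1e-05
2^n ≥ 100000
n ≥ log₂(100000) = 16.61
n ≥ 17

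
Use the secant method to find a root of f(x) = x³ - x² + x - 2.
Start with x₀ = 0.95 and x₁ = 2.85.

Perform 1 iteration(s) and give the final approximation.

f(x) = x³ - x² + x - 2
x₀ = 0.95, x₁ = 2.85

Secant formula: x_{n+1} = x_n - f(x_n)(x_n - x_{n-1})/(f(x_n) - f(x_{n-1}))

Iteration 1:
  f(0.950000) = -1.095125
  f(2.850000) = 15.876625
  x_2 = 2.850000 - 15.876625×(2.850000 - 0.950000)/(15.876625 - (-1.095125))
       = 1.072600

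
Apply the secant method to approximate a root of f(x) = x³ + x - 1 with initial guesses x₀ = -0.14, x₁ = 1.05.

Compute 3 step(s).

f(x) = x³ + x - 1
x₀ = -0.14, x₁ = 1.05

Secant formula: x_{n+1} = x_n - f(x_n)(x_n - x_{n-1})/(f(x_n) - f(x_{n-1}))

Iteration 1:
  f(-0.140000) = -1.142744
  f(1.050000) = 1.207625
  x_2 = 1.050000 - 1.207625×(1.050000 - (-0.140000))/(1.207625 - (-1.142744))
       = 0.438575
Iteration 2:
  f(1.050000) = 1.207625
  f(0.438575) = -0.477066
  x_3 = 0.438575 - (-0.477066)×(0.438575 - 1.050000)/(-0.477066 - 1.207625)
       = 0.611717
Iteration 3:
  f(0.438575) = -0.477066
  f(0.611717) = -0.159381
  x_4 = 0.611717 - (-0.159381)×(0.611717 - 0.438575)/(-0.159381 - (-0.477066))
       = 0.698581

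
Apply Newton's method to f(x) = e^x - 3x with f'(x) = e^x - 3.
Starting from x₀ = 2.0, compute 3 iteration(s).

f(x) = e^x - 3x
f'(x) = e^x - 3
x₀ = 2.0

Newton-Raphson formula: x_{n+1} = x_n - f(x_n)/f'(x_n)

Iteration 1:
  f(2.000000) = 1.389056
  f'(2.000000) = 4.389056
  x_1 = 2.000000 - 1.389056/4.389056 = 1.683518
Iteration 2:
  f(1.683518) = 0.333912
  f'(1.683518) = 2.384467
  x_2 = 1.683518 - 0.333912/2.384467 = 1.543482
Iteration 3:
  f(1.543482) = 0.050415
  f'(1.543482) = 1.680861
  x_3 = 1.543482 - 0.050415/1.680861 = 1.513489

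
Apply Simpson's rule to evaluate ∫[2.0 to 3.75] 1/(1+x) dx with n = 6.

f(x) = 1/(1+x)
a = 2.0, b = 3.75, n = 6
h = (b - a)/n = 0.291667

Simpson's rule: (h/3)[f(x₀) + 4f(x₁) + 2f(x₂) + ... + f(xₙ)]

x_0 = 2.0000, f(x_0) = 0.333333, coefficient = 1
x_1 = 2.2917, f(x_1) = 0.303797, coefficient = 4
x_2 = 2.5833, f(x_2) = 0.279070, coefficient = 2
x_3 = 2.8750, f(x_3) = 0.258065, coefficient = 4
x_4 = 3.1667, f(x_4) = 0.240000, coefficient = 2
x_5 = 3.4583, f(x_5) = 0.224299, coefficient = 4
x_6 = 3.7500, f(x_6) = 0.210526, coefficient = 1

I ≈ (0.291667/3) × 4.726643 = 0.459535
Exact value: 0.459532
Error: 0.000002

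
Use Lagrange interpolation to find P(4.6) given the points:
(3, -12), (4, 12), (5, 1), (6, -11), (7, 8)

Lagrange interpolation formula:
P(x) = Σ yᵢ × Lᵢ(x)
where Lᵢ(x) = Π_{j≠i} (x - xⱼ)/(xᵢ - xⱼ)

L_0(4.6) = (4.6 - 4)/(3 - 4) × (4.6 - 5)/(3 - 5) × (4.6 - 6)/(3 - 6) × (4.6 - 7)/(3 - 7) = -0.033600
L_1(4.6) = (4.6 - 3)/(4 - 3) × (4.6 - 5)/(4 - 5) × (4.6 - 6)/(4 - 6) × (4.6 - 7)/(4 - 7) = 0.358400
L_2(4.6) = (4.6 - 3)/(5 - 3) × (4.6 - 4)/(5 - 4) × (4.6 - 6)/(5 - 6) × (4.6 - 7)/(5 - 7) = 0.806400
L_3(4.6) = (4.6 - 3)/(6 - 3) × (4.6 - 4)/(6 - 4) × (4.6 - 5)/(6 - 5) × (4.6 - 7)/(6 - 7) = -0.153600
L_4(4.6) = (4.6 - 3)/(7 - 3) × (4.6 - 4)/(7 - 4) × (4.6 - 5)/(7 - 5) × (4.6 - 6)/(7 - 6) = 0.022400

P(4.6) = (-12)×L_0(4.6) + 12×L_1(4.6) + 1×L_2(4.6) + (-11)×L_3(4.6) + 8×L_4(4.6)
P(4.6) = 7.379200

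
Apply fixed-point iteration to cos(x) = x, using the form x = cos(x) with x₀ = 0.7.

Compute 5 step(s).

Equation: cos(x) = x
Fixed-point form: x = cos(x)
x₀ = 0.7

x_1 = g(0.700000) = 0.764842
x_2 = g(0.764842) = 0.721492
x_3 = g(0.721492) = 0.750821
x_4 = g(0.750821) = 0.731129
x_5 = g(0.731129) = 0.744421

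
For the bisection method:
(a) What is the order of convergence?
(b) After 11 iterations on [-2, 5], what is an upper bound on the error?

(a) Bisection has linear (order 1) convergence; the error is halved each step.

(b) Error bound = (b-a)/2^n = (5 - (-2))/2^{11}
    = 7/2^{11}

(a) 1 (linear); (b) error ≤ 3.42e-03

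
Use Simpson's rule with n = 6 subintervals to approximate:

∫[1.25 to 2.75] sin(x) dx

f(x) = sin(x)
a = 1.25, b = 2.75, n = 6
h = (b - a)/n = 0.250000

Simpson's rule: (h/3)[f(x₀) + 4f(x₁) + 2f(x₂) + ... + f(xₙ)]

x_0 = 1.2500, f(x_0) = 0.948985, coefficient = 1
x_1 = 1.5000, f(x_1) = 0.997495, coefficient = 4
x_2 = 1.7500, f(x_2) = 0.983986, coefficient = 2
x_3 = 2.0000, f(x_3) = 0.909297, coefficient = 4
x_4 = 2.2500, f(x_4) = 0.778073, coefficient = 2
x_5 = 2.5000, f(x_5) = 0.598472, coefficient = 4
x_6 = 2.7500, f(x_6) = 0.381661, coefficient = 1

I ≈ (0.250000/3) × 14.875822 = 1.239652
Exact value: 1.239625
Error: 0.000027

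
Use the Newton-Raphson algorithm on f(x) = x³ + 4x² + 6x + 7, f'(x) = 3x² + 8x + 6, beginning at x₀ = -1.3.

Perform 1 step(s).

f(x) = x³ + 4x² + 6x + 7
f'(x) = 3x² + 8x + 6
x₀ = -1.3

Newton-Raphson formula: x_{n+1} = x_n - f(x_n)/f'(x_n)

Iteration 1:
  f(-1.300000) = 3.763000
  f'(-1.300000) = 0.670000
  x_1 = -1.300000 - 3.763000/0.670000 = -6.916418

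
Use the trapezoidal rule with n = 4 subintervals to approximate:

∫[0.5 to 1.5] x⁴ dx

f(x) = x⁴
a = 0.5, b = 1.5, n = 4
h = (b - a)/n = 0.250000

Trapezoidal rule: (h/2)[f(x₀) + 2f(x₁) + 2f(x₂) + ... + f(xₙ)]

x_0 = 0.5000, f(x_0) = 0.062500, coefficient = 1
x_1 = 0.7500, f(x_1) = 0.316406, coefficient = 2
x_2 = 1.0000, f(x_2) = 1.000000, coefficient = 2
x_3 = 1.2500, f(x_3) = 2.441406, coefficient = 2
x_4 = 1.5000, f(x_4) = 5.062500, coefficient = 1

I ≈ (0.250000/2) × 12.640625 = 1.580078
Exact value: 1.512500
Error: 0.067578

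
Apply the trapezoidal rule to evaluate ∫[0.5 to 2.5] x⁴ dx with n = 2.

f(x) = x⁴
a = 0.5, b = 2.5, n = 2
h = (b - a)/n = 1.000000

Trapezoidal rule: (h/2)[f(x₀) + 2f(x₁) + 2f(x₂) + ... + f(xₙ)]

x_0 = 0.5000, f(x_0) = 0.062500, coefficient = 1
x_1 = 1.5000, f(x_1) = 5.062500, coefficient = 2
x_2 = 2.5000, f(x_2) = 39.062500, coefficient = 1

I ≈ (1.000000/2) × 49.250000 = 24.625000
Exact value: 19.525000
Error: 5.100000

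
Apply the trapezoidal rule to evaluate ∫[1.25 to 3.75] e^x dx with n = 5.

f(x) = e^x
a = 1.25, b = 3.75, n = 5
h = (b - a)/n = 0.500000

Trapezoidal rule: (h/2)[f(x₀) + 2f(x₁) + 2f(x₂) + ... + f(xₙ)]

x_0 = 1.2500, f(x_0) = 3.490343, coefficient = 1
x_1 = 1.7500, f(x_1) = 5.754603, coefficient = 2
x_2 = 2.2500, f(x_2) = 9.487736, coefficient = 2
x_3 = 2.7500, f(x_3) = 15.642632, coefficient = 2
x_4 = 3.2500, f(x_4) = 25.790340, coefficient = 2
x_5 = 3.7500, f(x_5) = 42.521082, coefficient = 1

I ≈ (0.500000/2) × 159.362046 = 39.840511
Exact value: 39.030739
Error: 0.809772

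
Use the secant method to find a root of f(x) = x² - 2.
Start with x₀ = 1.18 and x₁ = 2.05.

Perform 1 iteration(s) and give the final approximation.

f(x) = x² - 2
x₀ = 1.18, x₁ = 2.05

Secant formula: x_{n+1} = x_n - f(x_n)(x_n - x_{n-1})/(f(x_n) - f(x_{n-1}))

Iteration 1:
  f(1.180000) = -0.607600
  f(2.050000) = 2.202500
  x_2 = 2.050000 - 2.202500×(2.050000 - 1.180000)/(2.202500 - (-0.607600))
       = 1.368111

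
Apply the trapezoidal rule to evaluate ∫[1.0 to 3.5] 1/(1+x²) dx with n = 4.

f(x) = 1/(1+x²)
a = 1.0, b = 3.5, n = 4
h = (b - a)/n = 0.625000

Trapezoidal rule: (h/2)[f(x₀) + 2f(x₁) + 2f(x₂) + ... + f(xₙ)]

x_0 = 1.0000, f(x_0) = 0.500000, coefficient = 1
x_1 = 1.6250, f(x_1) = 0.274678, coefficient = 2
x_2 = 2.2500, f(x_2) = 0.164948, coefficient = 2
x_3 = 2.8750, f(x_3) = 0.107926, coefficient = 2
x_4 = 3.5000, f(x_4) = 0.075472, coefficient = 1

I ≈ (0.625000/2) × 1.670576 = 0.522055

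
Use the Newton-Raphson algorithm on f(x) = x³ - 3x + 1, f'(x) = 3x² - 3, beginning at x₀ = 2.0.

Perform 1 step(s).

f(x) = x³ - 3x + 1
f'(x) = 3x² - 3
x₀ = 2.0

Newton-Raphson formula: x_{n+1} = x_n - f(x_n)/f'(x_n)

Iteration 1:
  f(2.000000) = 3.000000
  f'(2.000000) = 9.000000
  x_1 = 2.000000 - 3.000000/9.000000 = 1.666667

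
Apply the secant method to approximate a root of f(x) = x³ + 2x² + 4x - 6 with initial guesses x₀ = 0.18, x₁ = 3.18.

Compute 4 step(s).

f(x) = x³ + 2x² + 4x - 6
x₀ = 0.18, x₁ = 3.18

Secant formula: x_{n+1} = x_n - f(x_n)(x_n - x_{n-1})/(f(x_n) - f(x_{n-1}))

Iteration 1:
  f(0.180000) = -5.209368
  f(3.180000) = 59.102232
  x_2 = 3.180000 - 59.102232×(3.180000 - 0.180000)/(59.102232 - (-5.209368))
       = 0.423006
Iteration 2:
  f(3.180000) = 59.102232
  f(0.423006) = -3.874418
  x_3 = 0.423006 - (-3.874418)×(0.423006 - 3.180000)/(-3.874418 - 59.102232)
       = 0.592620
Iteration 3:
  f(0.423006) = -3.874418
  f(0.592620) = -2.718993
  x_4 = 0.592620 - (-2.718993)×(0.592620 - 0.423006)/(-2.718993 - (-3.874418))
       = 0.991764
Iteration 4:
  f(0.592620) = -2.718993
  f(0.991764) = 0.909742
  x_5 = 0.991764 - 0.909742×(0.991764 - 0.592620)/(0.909742 - (-2.718993))
       = 0.891697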